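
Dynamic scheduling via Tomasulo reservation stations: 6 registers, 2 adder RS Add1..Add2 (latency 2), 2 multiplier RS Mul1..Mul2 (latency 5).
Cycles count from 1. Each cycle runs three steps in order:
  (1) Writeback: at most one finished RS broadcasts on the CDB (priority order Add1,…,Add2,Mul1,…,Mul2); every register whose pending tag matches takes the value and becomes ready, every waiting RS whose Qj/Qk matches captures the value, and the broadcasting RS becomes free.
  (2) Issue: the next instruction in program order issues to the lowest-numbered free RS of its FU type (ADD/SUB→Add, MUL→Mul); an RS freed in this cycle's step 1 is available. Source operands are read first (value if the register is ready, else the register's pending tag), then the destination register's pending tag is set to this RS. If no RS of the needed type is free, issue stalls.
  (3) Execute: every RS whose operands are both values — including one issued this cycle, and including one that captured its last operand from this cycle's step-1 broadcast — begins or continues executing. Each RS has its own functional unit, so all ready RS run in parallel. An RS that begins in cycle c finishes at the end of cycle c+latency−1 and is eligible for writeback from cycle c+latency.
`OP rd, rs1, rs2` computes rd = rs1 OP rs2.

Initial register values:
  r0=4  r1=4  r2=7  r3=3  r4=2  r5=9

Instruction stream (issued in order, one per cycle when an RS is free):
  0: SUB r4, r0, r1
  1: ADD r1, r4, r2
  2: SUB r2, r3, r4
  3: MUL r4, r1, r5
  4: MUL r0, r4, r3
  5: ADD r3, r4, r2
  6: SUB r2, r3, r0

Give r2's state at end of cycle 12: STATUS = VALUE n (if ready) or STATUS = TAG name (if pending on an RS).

cycle 1: issue SUB r4<-Add1 // r0:4,r1:4,r2:7,r3:3,r4:Add1,r5:9
cycle 2: issue ADD r1<-Add2 // r0:4,r1:Add2,r2:7,r3:3,r4:Add1,r5:9
cycle 3: CDB Add1=0; issue SUB r2<-Add1 // r0:4,r1:Add2,r2:Add1,r3:3,r4:0,r5:9
cycle 4: issue MUL r4<-Mul1 // r0:4,r1:Add2,r2:Add1,r3:3,r4:Mul1,r5:9
cycle 5: CDB Add1=3; issue MUL r0<-Mul2 // r0:Mul2,r1:Add2,r2:3,r3:3,r4:Mul1,r5:9
cycle 6: CDB Add2=7; issue ADD r3<-Add1 // r0:Mul2,r1:7,r2:3,r3:Add1,r4:Mul1,r5:9
cycle 7: issue SUB r2<-Add2 // r0:Mul2,r1:7,r2:Add2,r3:Add1,r4:Mul1,r5:9
cycle 8: - // r0:Mul2,r1:7,r2:Add2,r3:Add1,r4:Mul1,r5:9
cycle 9: - // r0:Mul2,r1:7,r2:Add2,r3:Add1,r4:Mul1,r5:9
cycle 10: - // r0:Mul2,r1:7,r2:Add2,r3:Add1,r4:Mul1,r5:9
cycle 11: CDB Mul1=63 // r0:Mul2,r1:7,r2:Add2,r3:Add1,r4:63,r5:9
cycle 12: - // r0:Mul2,r1:7,r2:Add2,r3:Add1,r4:63,r5:9

STATUS = TAG Add2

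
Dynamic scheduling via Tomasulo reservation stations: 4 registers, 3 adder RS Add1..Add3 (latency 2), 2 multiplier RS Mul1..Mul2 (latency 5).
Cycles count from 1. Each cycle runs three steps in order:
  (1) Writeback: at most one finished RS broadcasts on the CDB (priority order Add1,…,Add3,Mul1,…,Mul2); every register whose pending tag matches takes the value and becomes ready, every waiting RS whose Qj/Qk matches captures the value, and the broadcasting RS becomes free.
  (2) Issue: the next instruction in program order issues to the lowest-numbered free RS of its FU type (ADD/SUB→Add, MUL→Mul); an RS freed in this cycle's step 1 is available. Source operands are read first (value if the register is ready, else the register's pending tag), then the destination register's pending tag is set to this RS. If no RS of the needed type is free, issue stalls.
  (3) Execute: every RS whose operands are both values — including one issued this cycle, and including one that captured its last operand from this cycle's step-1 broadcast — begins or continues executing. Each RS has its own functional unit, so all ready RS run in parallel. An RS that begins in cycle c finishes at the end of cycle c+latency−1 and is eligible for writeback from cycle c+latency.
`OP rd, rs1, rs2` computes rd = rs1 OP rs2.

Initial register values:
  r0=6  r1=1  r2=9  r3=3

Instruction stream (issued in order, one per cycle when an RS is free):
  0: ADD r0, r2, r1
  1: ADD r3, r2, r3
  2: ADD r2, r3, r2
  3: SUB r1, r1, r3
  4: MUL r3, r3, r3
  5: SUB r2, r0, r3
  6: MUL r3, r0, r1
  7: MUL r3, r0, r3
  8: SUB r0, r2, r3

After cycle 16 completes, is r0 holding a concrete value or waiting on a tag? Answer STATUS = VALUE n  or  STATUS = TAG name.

cycle 1: issue ADD r0<-Add1 // r0:Add1,r1:1,r2:9,r3:3
cycle 2: issue ADD r3<-Add2 // r0:Add1,r1:1,r2:9,r3:Add2
cycle 3: CDB Add1=10; issue ADD r2<-Add1 // r0:10,r1:1,r2:Add1,r3:Add2
cycle 4: CDB Add2=12; issue SUB r1<-Add2 // r0:10,r1:Add2,r2:Add1,r3:12
cycle 5: issue MUL r3<-Mul1 // r0:10,r1:Add2,r2:Add1,r3:Mul1
cycle 6: CDB Add1=21; issue SUB r2<-Add1 // r0:10,r1:Add2,r2:Add1,r3:Mul1
cycle 7: CDB Add2=-11; issue MUL r3<-Mul2 // r0:10,r1:-11,r2:Add1,r3:Mul2
cycle 8: stall // r0:10,r1:-11,r2:Add1,r3:Mul2
cycle 9: stall // r0:10,r1:-11,r2:Add1,r3:Mul2
cycle 10: CDB Mul1=144; issue MUL r3<-Mul1 // r0:10,r1:-11,r2:Add1,r3:Mul1
cycle 11: issue SUB r0<-Add2 // r0:Add2,r1:-11,r2:Add1,r3:Mul1
cycle 12: CDB Add1=-134 // r0:Add2,r1:-11,r2:-134,r3:Mul1
cycle 13: CDB Mul2=-110 // r0:Add2,r1:-11,r2:-134,r3:Mul1
cycle 14: - // r0:Add2,r1:-11,r2:-134,r3:Mul1
cycle 15: - // r0:Add2,r1:-11,r2:-134,r3:Mul1
cycle 16: - // r0:Add2,r1:-11,r2:-134,r3:Mul1

STATUS = TAG Add2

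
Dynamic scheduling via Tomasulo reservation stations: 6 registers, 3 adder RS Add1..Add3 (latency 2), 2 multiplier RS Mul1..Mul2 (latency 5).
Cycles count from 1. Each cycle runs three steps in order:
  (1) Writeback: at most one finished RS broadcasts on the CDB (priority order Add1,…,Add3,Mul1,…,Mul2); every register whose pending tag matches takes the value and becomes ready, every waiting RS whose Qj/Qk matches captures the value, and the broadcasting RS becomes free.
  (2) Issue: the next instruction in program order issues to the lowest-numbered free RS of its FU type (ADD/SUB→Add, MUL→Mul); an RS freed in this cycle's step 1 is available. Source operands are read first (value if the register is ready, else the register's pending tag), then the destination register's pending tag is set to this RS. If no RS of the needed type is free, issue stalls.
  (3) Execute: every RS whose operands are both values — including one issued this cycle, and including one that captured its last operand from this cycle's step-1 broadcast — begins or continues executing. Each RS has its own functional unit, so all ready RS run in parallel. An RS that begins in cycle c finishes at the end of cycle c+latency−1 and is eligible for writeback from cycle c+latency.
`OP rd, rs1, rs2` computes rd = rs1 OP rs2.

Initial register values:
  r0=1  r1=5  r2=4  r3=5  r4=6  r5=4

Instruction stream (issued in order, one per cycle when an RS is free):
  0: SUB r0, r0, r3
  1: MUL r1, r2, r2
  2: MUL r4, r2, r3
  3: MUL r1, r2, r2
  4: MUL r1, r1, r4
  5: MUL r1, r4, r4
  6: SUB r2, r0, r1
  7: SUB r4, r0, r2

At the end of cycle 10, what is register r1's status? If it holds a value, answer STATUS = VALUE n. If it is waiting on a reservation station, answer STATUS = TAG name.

STATUS = TAG Mul2

c1: issue SUB r0<-Add1 | r0:Add1,r1:5,r2:4,r3:5,r4:6,r5:4
c2: issue MUL r1<-Mul1 | r0:Add1,r1:Mul1,r2:4,r3:5,r4:6,r5:4
c3: CDB Add1=-4; issue MUL r4<-Mul2 | r0:-4,r1:Mul1,r2:4,r3:5,r4:Mul2,r5:4
c4: stall | r0:-4,r1:Mul1,r2:4,r3:5,r4:Mul2,r5:4
c5: stall | r0:-4,r1:Mul1,r2:4,r3:5,r4:Mul2,r5:4
c6: stall | r0:-4,r1:Mul1,r2:4,r3:5,r4:Mul2,r5:4
c7: CDB Mul1=16; issue MUL r1<-Mul1 | r0:-4,r1:Mul1,r2:4,r3:5,r4:Mul2,r5:4
c8: CDB Mul2=20; issue MUL r1<-Mul2 | r0:-4,r1:Mul2,r2:4,r3:5,r4:20,r5:4
c9: stall | r0:-4,r1:Mul2,r2:4,r3:5,r4:20,r5:4
c10: stall | r0:-4,r1:Mul2,r2:4,r3:5,r4:20,r5:4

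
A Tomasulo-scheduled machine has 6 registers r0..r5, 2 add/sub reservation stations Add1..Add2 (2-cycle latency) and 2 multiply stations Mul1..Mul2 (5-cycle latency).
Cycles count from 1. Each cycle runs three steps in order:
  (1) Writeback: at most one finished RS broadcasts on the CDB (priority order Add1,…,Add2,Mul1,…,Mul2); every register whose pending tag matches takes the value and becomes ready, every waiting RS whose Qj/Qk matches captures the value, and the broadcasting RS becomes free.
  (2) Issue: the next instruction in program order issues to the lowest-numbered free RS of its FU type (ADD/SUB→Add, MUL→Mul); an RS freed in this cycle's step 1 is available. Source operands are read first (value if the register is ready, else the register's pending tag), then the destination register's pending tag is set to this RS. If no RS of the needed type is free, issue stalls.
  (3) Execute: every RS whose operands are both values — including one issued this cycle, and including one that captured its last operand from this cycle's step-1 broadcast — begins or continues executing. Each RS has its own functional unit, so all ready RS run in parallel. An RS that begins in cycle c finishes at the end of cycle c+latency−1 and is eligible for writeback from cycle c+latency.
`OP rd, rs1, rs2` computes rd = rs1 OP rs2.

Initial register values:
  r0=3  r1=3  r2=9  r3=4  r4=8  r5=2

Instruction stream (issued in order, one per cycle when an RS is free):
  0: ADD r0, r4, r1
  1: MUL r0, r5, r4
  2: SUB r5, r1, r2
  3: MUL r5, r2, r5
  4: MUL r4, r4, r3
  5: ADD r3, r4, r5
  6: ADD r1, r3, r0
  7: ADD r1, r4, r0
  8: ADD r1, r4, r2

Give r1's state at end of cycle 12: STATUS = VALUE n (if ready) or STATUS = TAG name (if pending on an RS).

  c1: issue ADD r0<-Add1  regs: r0:Add1,r1:3,r2:9,r3:4,r4:8,r5:2
  c2: issue MUL r0<-Mul1  regs: r0:Mul1,r1:3,r2:9,r3:4,r4:8,r5:2
  c3: CDB Add1=11; issue SUB r5<-Add1  regs: r0:Mul1,r1:3,r2:9,r3:4,r4:8,r5:Add1
  c4: issue MUL r5<-Mul2  regs: r0:Mul1,r1:3,r2:9,r3:4,r4:8,r5:Mul2
  c5: CDB Add1=-6; stall  regs: r0:Mul1,r1:3,r2:9,r3:4,r4:8,r5:Mul2
  c6: stall  regs: r0:Mul1,r1:3,r2:9,r3:4,r4:8,r5:Mul2
  c7: CDB Mul1=16; issue MUL r4<-Mul1  regs: r0:16,r1:3,r2:9,r3:4,r4:Mul1,r5:Mul2
  c8: issue ADD r3<-Add1  regs: r0:16,r1:3,r2:9,r3:Add1,r4:Mul1,r5:Mul2
  c9: issue ADD r1<-Add2  regs: r0:16,r1:Add2,r2:9,r3:Add1,r4:Mul1,r5:Mul2
  c10: CDB Mul2=-54; stall  regs: r0:16,r1:Add2,r2:9,r3:Add1,r4:Mul1,r5:-54
  c11: stall  regs: r0:16,r1:Add2,r2:9,r3:Add1,r4:Mul1,r5:-54
  c12: CDB Mul1=32; stall  regs: r0:16,r1:Add2,r2:9,r3:Add1,r4:32,r5:-54

STATUS = TAG Add2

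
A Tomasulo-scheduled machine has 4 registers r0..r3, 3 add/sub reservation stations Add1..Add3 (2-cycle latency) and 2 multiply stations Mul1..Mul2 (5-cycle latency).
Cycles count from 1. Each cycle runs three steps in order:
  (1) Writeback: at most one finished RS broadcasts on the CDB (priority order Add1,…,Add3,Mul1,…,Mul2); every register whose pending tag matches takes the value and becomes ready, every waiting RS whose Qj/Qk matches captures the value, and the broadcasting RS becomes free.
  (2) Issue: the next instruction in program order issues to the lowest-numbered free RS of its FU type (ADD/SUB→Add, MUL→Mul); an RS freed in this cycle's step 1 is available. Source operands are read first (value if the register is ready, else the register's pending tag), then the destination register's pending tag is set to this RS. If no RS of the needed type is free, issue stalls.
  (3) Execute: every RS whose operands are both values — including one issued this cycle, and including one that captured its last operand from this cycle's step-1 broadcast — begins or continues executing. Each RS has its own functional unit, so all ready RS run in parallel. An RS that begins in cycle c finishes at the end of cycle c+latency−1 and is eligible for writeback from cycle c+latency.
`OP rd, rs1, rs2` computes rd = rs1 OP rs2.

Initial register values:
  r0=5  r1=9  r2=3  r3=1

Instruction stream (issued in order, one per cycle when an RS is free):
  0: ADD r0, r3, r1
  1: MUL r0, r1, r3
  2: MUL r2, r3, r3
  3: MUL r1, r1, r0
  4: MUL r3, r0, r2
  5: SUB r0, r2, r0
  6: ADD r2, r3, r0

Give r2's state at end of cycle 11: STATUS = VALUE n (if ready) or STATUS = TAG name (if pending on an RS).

  c1: issue ADD r0<-Add1  regs: r0:Add1,r1:9,r2:3,r3:1
  c2: issue MUL r0<-Mul1  regs: r0:Mul1,r1:9,r2:3,r3:1
  c3: CDB Add1=10; issue MUL r2<-Mul2  regs: r0:Mul1,r1:9,r2:Mul2,r3:1
  c4: stall  regs: r0:Mul1,r1:9,r2:Mul2,r3:1
  c5: stall  regs: r0:Mul1,r1:9,r2:Mul2,r3:1
  c6: stall  regs: r0:Mul1,r1:9,r2:Mul2,r3:1
  c7: CDB Mul1=9; issue MUL r1<-Mul1  regs: r0:9,r1:Mul1,r2:Mul2,r3:1
  c8: CDB Mul2=1; issue MUL r3<-Mul2  regs: r0:9,r1:Mul1,r2:1,r3:Mul2
  c9: issue SUB r0<-Add1  regs: r0:Add1,r1:Mul1,r2:1,r3:Mul2
  c10: issue ADD r2<-Add2  regs: r0:Add1,r1:Mul1,r2:Add2,r3:Mul2
  c11: CDB Add1=-8  regs: r0:-8,r1:Mul1,r2:Add2,r3:Mul2

STATUS = TAG Add2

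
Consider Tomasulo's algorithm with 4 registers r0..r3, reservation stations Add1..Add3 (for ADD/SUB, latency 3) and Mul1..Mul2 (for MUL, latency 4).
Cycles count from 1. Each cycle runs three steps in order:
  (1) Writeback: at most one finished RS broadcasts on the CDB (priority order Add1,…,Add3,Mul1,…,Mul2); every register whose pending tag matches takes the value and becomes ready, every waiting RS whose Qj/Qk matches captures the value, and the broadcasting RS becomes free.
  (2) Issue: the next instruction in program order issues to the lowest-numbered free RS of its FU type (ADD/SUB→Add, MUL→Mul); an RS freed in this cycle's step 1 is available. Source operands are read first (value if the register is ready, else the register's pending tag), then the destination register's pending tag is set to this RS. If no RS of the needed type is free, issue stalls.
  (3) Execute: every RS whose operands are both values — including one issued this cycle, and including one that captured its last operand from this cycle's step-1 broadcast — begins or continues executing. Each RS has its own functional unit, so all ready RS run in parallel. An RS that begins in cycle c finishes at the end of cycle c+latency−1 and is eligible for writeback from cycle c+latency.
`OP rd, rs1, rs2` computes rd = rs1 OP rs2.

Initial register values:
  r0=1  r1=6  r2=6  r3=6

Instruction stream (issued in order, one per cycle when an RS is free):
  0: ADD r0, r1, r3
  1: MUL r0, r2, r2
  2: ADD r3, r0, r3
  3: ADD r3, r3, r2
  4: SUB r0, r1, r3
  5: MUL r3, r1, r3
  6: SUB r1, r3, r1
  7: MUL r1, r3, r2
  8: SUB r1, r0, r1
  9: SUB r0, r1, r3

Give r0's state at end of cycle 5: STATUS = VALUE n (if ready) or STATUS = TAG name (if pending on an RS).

STATUS = TAG Add3

c1: issue ADD r0<-Add1 | r0:Add1,r1:6,r2:6,r3:6
c2: issue MUL r0<-Mul1 | r0:Mul1,r1:6,r2:6,r3:6
c3: issue ADD r3<-Add2 | r0:Mul1,r1:6,r2:6,r3:Add2
c4: CDB Add1=12; issue ADD r3<-Add1 | r0:Mul1,r1:6,r2:6,r3:Add1
c5: issue SUB r0<-Add3 | r0:Add3,r1:6,r2:6,r3:Add1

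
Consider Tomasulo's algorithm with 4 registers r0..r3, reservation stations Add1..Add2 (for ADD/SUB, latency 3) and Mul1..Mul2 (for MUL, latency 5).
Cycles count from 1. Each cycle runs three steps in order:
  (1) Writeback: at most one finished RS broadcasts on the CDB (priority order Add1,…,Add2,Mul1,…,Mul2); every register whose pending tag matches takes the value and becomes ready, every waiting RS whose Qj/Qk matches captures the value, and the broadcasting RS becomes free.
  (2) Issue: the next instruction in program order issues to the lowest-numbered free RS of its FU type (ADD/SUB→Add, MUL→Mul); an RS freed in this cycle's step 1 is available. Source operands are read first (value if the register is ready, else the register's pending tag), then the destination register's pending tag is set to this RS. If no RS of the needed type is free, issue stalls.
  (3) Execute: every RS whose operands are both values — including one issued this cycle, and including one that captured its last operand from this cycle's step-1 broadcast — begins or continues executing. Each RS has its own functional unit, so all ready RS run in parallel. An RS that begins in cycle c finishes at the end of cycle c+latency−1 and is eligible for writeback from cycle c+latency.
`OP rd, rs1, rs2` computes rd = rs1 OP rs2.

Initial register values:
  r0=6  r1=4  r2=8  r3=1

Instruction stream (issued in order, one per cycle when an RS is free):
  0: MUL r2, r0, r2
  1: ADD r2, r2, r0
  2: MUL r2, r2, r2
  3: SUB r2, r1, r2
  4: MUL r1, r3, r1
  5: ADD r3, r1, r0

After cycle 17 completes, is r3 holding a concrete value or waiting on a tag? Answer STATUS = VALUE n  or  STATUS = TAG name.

cycle 1: issue MUL r2<-Mul1 // r0:6,r1:4,r2:Mul1,r3:1
cycle 2: issue ADD r2<-Add1 // r0:6,r1:4,r2:Add1,r3:1
cycle 3: issue MUL r2<-Mul2 // r0:6,r1:4,r2:Mul2,r3:1
cycle 4: issue SUB r2<-Add2 // r0:6,r1:4,r2:Add2,r3:1
cycle 5: stall // r0:6,r1:4,r2:Add2,r3:1
cycle 6: CDB Mul1=48; issue MUL r1<-Mul1 // r0:6,r1:Mul1,r2:Add2,r3:1
cycle 7: stall // r0:6,r1:Mul1,r2:Add2,r3:1
cycle 8: stall // r0:6,r1:Mul1,r2:Add2,r3:1
cycle 9: CDB Add1=54; issue ADD r3<-Add1 // r0:6,r1:Mul1,r2:Add2,r3:Add1
cycle 10: - // r0:6,r1:Mul1,r2:Add2,r3:Add1
cycle 11: CDB Mul1=4 // r0:6,r1:4,r2:Add2,r3:Add1
cycle 12: - // r0:6,r1:4,r2:Add2,r3:Add1
cycle 13: - // r0:6,r1:4,r2:Add2,r3:Add1
cycle 14: CDB Add1=10 // r0:6,r1:4,r2:Add2,r3:10
cycle 15: CDB Mul2=2916 // r0:6,r1:4,r2:Add2,r3:10
cycle 16: - // r0:6,r1:4,r2:Add2,r3:10
cycle 17: - // r0:6,r1:4,r2:Add2,r3:10

STATUS = VALUE 10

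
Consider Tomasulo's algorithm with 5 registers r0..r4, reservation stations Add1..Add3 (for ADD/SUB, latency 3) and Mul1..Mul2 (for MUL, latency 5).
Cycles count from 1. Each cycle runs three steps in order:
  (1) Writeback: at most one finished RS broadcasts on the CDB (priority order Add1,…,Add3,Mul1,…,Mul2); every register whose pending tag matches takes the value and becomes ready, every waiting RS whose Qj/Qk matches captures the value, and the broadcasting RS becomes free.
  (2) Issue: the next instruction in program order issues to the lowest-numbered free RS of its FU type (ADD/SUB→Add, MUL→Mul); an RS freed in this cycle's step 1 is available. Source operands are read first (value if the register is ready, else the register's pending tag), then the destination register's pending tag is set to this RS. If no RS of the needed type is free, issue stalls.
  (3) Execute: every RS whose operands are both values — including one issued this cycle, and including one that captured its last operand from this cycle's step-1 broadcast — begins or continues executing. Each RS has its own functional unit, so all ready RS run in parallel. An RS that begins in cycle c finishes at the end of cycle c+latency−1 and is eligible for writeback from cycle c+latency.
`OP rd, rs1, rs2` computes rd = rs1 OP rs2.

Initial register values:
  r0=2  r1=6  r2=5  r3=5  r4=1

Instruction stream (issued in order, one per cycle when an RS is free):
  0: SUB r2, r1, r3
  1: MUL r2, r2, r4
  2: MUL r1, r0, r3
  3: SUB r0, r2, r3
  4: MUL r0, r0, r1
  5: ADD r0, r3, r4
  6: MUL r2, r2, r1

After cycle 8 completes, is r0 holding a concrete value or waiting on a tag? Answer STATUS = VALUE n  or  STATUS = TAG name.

c1: issue SUB r2<-Add1 | r0:2,r1:6,r2:Add1,r3:5,r4:1
c2: issue MUL r2<-Mul1 | r0:2,r1:6,r2:Mul1,r3:5,r4:1
c3: issue MUL r1<-Mul2 | r0:2,r1:Mul2,r2:Mul1,r3:5,r4:1
c4: CDB Add1=1; issue SUB r0<-Add1 | r0:Add1,r1:Mul2,r2:Mul1,r3:5,r4:1
c5: stall | r0:Add1,r1:Mul2,r2:Mul1,r3:5,r4:1
c6: stall | r0:Add1,r1:Mul2,r2:Mul1,r3:5,r4:1
c7: stall | r0:Add1,r1:Mul2,r2:Mul1,r3:5,r4:1
c8: CDB Mul2=10; issue MUL r0<-Mul2 | r0:Mul2,r1:10,r2:Mul1,r3:5,r4:1

STATUS = TAG Mul2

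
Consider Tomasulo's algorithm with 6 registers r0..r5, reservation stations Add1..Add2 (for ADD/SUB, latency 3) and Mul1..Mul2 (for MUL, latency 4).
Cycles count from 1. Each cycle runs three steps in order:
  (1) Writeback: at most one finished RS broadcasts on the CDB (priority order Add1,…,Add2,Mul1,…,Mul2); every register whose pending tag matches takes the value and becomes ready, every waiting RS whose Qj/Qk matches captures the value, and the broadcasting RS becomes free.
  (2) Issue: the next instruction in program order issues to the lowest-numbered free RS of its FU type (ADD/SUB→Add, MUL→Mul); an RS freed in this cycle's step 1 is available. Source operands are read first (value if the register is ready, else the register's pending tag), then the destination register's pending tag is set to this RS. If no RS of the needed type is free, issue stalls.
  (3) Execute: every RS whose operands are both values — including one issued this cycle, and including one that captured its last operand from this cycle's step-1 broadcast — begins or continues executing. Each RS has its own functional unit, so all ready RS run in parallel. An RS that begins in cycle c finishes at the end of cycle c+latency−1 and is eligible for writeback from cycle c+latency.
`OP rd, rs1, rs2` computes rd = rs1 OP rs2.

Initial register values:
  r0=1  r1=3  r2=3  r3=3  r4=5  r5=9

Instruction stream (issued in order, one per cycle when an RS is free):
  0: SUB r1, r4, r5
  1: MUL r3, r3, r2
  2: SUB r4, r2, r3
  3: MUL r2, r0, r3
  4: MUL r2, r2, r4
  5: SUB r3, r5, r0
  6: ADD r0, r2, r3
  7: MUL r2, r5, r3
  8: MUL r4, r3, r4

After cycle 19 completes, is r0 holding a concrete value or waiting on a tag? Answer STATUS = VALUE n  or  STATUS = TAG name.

STATUS = VALUE -46

cycle 1: issue SUB r1<-Add1 // r0:1,r1:Add1,r2:3,r3:3,r4:5,r5:9
cycle 2: issue MUL r3<-Mul1 // r0:1,r1:Add1,r2:3,r3:Mul1,r4:5,r5:9
cycle 3: issue SUB r4<-Add2 // r0:1,r1:Add1,r2:3,r3:Mul1,r4:Add2,r5:9
cycle 4: CDB Add1=-4; issue MUL r2<-Mul2 // r0:1,r1:-4,r2:Mul2,r3:Mul1,r4:Add2,r5:9
cycle 5: stall // r0:1,r1:-4,r2:Mul2,r3:Mul1,r4:Add2,r5:9
cycle 6: CDB Mul1=9; issue MUL r2<-Mul1 // r0:1,r1:-4,r2:Mul1,r3:9,r4:Add2,r5:9
cycle 7: issue SUB r3<-Add1 // r0:1,r1:-4,r2:Mul1,r3:Add1,r4:Add2,r5:9
cycle 8: stall // r0:1,r1:-4,r2:Mul1,r3:Add1,r4:Add2,r5:9
cycle 9: CDB Add2=-6; issue ADD r0<-Add2 // r0:Add2,r1:-4,r2:Mul1,r3:Add1,r4:-6,r5:9
cycle 10: CDB Add1=8; stall // r0:Add2,r1:-4,r2:Mul1,r3:8,r4:-6,r5:9
cycle 11: CDB Mul2=9; issue MUL r2<-Mul2 // r0:Add2,r1:-4,r2:Mul2,r3:8,r4:-6,r5:9
cycle 12: stall // r0:Add2,r1:-4,r2:Mul2,r3:8,r4:-6,r5:9
cycle 13: stall // r0:Add2,r1:-4,r2:Mul2,r3:8,r4:-6,r5:9
cycle 14: stall // r0:Add2,r1:-4,r2:Mul2,r3:8,r4:-6,r5:9
cycle 15: CDB Mul1=-54; issue MUL r4<-Mul1 // r0:Add2,r1:-4,r2:Mul2,r3:8,r4:Mul1,r5:9
cycle 16: CDB Mul2=72 // r0:Add2,r1:-4,r2:72,r3:8,r4:Mul1,r5:9
cycle 17: - // r0:Add2,r1:-4,r2:72,r3:8,r4:Mul1,r5:9
cycle 18: CDB Add2=-46 // r0:-46,r1:-4,r2:72,r3:8,r4:Mul1,r5:9
cycle 19: CDB Mul1=-48 // r0:-46,r1:-4,r2:72,r3:8,r4:-48,r5:9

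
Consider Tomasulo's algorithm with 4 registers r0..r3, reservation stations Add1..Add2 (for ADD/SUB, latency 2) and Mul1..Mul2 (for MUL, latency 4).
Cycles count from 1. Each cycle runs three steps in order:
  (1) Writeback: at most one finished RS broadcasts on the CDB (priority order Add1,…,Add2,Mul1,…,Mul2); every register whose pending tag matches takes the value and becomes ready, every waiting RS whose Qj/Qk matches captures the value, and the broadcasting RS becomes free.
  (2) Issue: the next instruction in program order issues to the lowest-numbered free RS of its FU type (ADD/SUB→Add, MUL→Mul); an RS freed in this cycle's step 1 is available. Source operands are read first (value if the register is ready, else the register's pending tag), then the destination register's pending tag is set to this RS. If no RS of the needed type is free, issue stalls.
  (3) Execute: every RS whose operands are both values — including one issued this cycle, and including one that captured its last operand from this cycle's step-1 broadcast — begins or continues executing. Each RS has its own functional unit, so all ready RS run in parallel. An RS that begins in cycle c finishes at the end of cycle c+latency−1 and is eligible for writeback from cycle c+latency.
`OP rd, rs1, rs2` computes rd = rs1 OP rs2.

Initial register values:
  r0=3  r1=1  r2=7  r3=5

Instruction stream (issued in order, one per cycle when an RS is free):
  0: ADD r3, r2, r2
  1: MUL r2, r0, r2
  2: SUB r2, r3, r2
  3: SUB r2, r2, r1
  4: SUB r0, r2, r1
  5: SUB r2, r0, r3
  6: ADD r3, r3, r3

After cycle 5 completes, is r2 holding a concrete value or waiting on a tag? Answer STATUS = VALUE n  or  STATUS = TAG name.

cycle 1: issue ADD r3<-Add1 // r0:3,r1:1,r2:7,r3:Add1
cycle 2: issue MUL r2<-Mul1 // r0:3,r1:1,r2:Mul1,r3:Add1
cycle 3: CDB Add1=14; issue SUB r2<-Add1 // r0:3,r1:1,r2:Add1,r3:14
cycle 4: issue SUB r2<-Add2 // r0:3,r1:1,r2:Add2,r3:14
cycle 5: stall // r0:3,r1:1,r2:Add2,r3:14

STATUS = TAG Add2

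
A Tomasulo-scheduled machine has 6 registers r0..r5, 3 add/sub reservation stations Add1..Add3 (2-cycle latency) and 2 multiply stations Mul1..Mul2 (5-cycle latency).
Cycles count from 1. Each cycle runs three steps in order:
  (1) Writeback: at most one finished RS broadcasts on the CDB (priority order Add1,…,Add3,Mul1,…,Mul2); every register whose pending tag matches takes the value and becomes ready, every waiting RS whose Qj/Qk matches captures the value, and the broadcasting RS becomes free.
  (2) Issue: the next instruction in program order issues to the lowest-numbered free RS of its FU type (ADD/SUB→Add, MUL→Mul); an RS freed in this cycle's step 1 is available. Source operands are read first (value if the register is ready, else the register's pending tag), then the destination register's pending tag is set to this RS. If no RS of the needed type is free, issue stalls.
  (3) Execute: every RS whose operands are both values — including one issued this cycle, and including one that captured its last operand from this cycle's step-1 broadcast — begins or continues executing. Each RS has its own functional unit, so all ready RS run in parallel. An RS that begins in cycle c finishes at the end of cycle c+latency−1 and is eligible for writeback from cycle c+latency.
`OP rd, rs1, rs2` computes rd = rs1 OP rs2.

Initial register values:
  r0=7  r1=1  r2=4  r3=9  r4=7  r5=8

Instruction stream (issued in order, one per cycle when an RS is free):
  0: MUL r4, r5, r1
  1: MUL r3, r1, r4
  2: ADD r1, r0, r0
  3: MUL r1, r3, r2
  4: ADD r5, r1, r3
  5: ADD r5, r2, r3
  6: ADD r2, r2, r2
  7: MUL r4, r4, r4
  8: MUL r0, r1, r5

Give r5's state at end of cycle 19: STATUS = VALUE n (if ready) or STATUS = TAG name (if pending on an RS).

STATUS = VALUE 12

  c1: issue MUL r4<-Mul1  regs: r0:7,r1:1,r2:4,r3:9,r4:Mul1,r5:8
  c2: issue MUL r3<-Mul2  regs: r0:7,r1:1,r2:4,r3:Mul2,r4:Mul1,r5:8
  c3: issue ADD r1<-Add1  regs: r0:7,r1:Add1,r2:4,r3:Mul2,r4:Mul1,r5:8
  c4: stall  regs: r0:7,r1:Add1,r2:4,r3:Mul2,r4:Mul1,r5:8
  c5: CDB Add1=14; stall  regs: r0:7,r1:14,r2:4,r3:Mul2,r4:Mul1,r5:8
  c6: CDB Mul1=8; issue MUL r1<-Mul1  regs: r0:7,r1:Mul1,r2:4,r3:Mul2,r4:8,r5:8
  c7: issue ADD r5<-Add1  regs: r0:7,r1:Mul1,r2:4,r3:Mul2,r4:8,r5:Add1
  c8: issue ADD r5<-Add2  regs: r0:7,r1:Mul1,r2:4,r3:Mul2,r4:8,r5:Add2
  c9: issue ADD r2<-Add3  regs: r0:7,r1:Mul1,r2:Add3,r3:Mul2,r4:8,r5:Add2
  c10: stall  regs: r0:7,r1:Mul1,r2:Add3,r3:Mul2,r4:8,r5:Add2
  c11: CDB Add3=8; stall  regs: r0:7,r1:Mul1,r2:8,r3:Mul2,r4:8,r5:Add2
  c12: CDB Mul2=8; issue MUL r4<-Mul2  regs: r0:7,r1:Mul1,r2:8,r3:8,r4:Mul2,r5:Add2
  c13: stall  regs: r0:7,r1:Mul1,r2:8,r3:8,r4:Mul2,r5:Add2
  c14: CDB Add2=12; stall  regs: r0:7,r1:Mul1,r2:8,r3:8,r4:Mul2,r5:12
  c15: stall  regs: r0:7,r1:Mul1,r2:8,r3:8,r4:Mul2,r5:12
  c16: stall  regs: r0:7,r1:Mul1,r2:8,r3:8,r4:Mul2,r5:12
  c17: CDB Mul1=32; issue MUL r0<-Mul1  regs: r0:Mul1,r1:32,r2:8,r3:8,r4:Mul2,r5:12
  c18: CDB Mul2=64  regs: r0:Mul1,r1:32,r2:8,r3:8,r4:64,r5:12
  c19: CDB Add1=40  regs: r0:Mul1,r1:32,r2:8,r3:8,r4:64,r5:12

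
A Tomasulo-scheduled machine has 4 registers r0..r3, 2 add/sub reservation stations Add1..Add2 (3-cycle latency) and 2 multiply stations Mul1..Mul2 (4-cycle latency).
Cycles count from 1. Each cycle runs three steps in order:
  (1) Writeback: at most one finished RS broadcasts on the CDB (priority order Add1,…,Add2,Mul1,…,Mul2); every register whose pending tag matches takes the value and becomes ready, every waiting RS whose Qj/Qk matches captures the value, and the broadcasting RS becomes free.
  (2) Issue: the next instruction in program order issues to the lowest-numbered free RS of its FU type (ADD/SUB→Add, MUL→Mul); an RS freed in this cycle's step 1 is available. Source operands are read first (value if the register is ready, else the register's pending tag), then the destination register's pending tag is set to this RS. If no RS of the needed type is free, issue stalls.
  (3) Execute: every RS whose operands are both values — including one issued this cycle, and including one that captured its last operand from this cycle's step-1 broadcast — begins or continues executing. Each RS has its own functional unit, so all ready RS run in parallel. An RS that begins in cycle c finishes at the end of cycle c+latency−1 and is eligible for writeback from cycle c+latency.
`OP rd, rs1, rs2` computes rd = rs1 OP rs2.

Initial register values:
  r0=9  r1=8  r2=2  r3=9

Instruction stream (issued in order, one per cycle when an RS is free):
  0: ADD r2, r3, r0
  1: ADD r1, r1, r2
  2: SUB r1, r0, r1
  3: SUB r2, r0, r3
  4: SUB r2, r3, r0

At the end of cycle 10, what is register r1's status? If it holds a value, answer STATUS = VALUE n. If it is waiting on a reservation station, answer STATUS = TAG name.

  c1: issue ADD r2<-Add1  regs: r0:9,r1:8,r2:Add1,r3:9
  c2: issue ADD r1<-Add2  regs: r0:9,r1:Add2,r2:Add1,r3:9
  c3: stall  regs: r0:9,r1:Add2,r2:Add1,r3:9
  c4: CDB Add1=18; issue SUB r1<-Add1  regs: r0:9,r1:Add1,r2:18,r3:9
  c5: stall  regs: r0:9,r1:Add1,r2:18,r3:9
  c6: stall  regs: r0:9,r1:Add1,r2:18,r3:9
  c7: CDB Add2=26; issue SUB r2<-Add2  regs: r0:9,r1:Add1,r2:Add2,r3:9
  c8: stall  regs: r0:9,r1:Add1,r2:Add2,r3:9
  c9: stall  regs: r0:9,r1:Add1,r2:Add2,r3:9
  c10: CDB Add1=-17; issue SUB r2<-Add1  regs: r0:9,r1:-17,r2:Add1,r3:9

STATUS = VALUE -17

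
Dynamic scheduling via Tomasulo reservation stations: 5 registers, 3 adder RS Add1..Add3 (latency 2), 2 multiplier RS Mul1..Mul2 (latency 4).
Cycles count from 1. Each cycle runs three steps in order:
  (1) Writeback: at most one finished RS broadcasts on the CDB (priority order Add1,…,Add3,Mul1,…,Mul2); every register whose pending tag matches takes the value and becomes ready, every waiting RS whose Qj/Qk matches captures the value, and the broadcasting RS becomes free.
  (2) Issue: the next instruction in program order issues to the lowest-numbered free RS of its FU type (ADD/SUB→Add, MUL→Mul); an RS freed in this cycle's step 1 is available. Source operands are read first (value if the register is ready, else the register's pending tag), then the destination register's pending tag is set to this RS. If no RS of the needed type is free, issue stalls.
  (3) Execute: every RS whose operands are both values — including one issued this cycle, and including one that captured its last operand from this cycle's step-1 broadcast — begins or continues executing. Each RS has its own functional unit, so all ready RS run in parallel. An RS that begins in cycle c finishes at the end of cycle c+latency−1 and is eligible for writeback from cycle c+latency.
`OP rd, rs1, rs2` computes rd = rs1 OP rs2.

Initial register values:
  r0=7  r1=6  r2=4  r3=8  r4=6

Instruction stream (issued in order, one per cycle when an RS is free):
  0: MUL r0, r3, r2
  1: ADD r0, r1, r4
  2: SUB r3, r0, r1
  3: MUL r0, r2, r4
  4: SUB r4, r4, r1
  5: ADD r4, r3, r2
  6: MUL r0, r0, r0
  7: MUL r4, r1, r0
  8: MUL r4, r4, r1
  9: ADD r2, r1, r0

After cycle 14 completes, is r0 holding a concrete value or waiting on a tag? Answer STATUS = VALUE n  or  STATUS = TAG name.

STATUS = VALUE 576

cycle 1: issue MUL r0<-Mul1 // r0:Mul1,r1:6,r2:4,r3:8,r4:6
cycle 2: issue ADD r0<-Add1 // r0:Add1,r1:6,r2:4,r3:8,r4:6
cycle 3: issue SUB r3<-Add2 // r0:Add1,r1:6,r2:4,r3:Add2,r4:6
cycle 4: CDB Add1=12; issue MUL r0<-Mul2 // r0:Mul2,r1:6,r2:4,r3:Add2,r4:6
cycle 5: CDB Mul1=32; issue SUB r4<-Add1 // r0:Mul2,r1:6,r2:4,r3:Add2,r4:Add1
cycle 6: CDB Add2=6; issue ADD r4<-Add2 // r0:Mul2,r1:6,r2:4,r3:6,r4:Add2
cycle 7: CDB Add1=0; issue MUL r0<-Mul1 // r0:Mul1,r1:6,r2:4,r3:6,r4:Add2
cycle 8: CDB Add2=10; stall // r0:Mul1,r1:6,r2:4,r3:6,r4:10
cycle 9: CDB Mul2=24; issue MUL r4<-Mul2 // r0:Mul1,r1:6,r2:4,r3:6,r4:Mul2
cycle 10: stall // r0:Mul1,r1:6,r2:4,r3:6,r4:Mul2
cycle 11: stall // r0:Mul1,r1:6,r2:4,r3:6,r4:Mul2
cycle 12: stall // r0:Mul1,r1:6,r2:4,r3:6,r4:Mul2
cycle 13: CDB Mul1=576; issue MUL r4<-Mul1 // r0:576,r1:6,r2:4,r3:6,r4:Mul1
cycle 14: issue ADD r2<-Add1 // r0:576,r1:6,r2:Add1,r3:6,r4:Mul1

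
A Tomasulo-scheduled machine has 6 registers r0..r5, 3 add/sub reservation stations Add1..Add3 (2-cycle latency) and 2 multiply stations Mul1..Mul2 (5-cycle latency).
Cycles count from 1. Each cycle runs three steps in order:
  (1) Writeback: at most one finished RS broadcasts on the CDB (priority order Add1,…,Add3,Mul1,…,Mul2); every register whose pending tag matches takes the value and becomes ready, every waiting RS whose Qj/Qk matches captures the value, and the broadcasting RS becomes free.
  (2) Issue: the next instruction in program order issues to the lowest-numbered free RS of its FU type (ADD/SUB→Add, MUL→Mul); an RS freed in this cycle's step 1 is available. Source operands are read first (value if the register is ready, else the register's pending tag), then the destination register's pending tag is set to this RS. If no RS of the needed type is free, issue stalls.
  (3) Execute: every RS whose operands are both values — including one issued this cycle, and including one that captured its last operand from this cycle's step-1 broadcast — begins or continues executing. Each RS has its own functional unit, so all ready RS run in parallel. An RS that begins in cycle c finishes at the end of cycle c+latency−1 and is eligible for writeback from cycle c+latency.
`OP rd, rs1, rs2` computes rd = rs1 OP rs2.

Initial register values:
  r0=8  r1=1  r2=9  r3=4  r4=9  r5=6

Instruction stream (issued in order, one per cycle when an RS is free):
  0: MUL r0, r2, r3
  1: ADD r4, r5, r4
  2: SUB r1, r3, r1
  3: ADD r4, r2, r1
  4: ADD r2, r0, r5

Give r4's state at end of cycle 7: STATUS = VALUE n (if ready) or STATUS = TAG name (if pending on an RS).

STATUS = VALUE 12

  c1: issue MUL r0<-Mul1  regs: r0:Mul1,r1:1,r2:9,r3:4,r4:9,r5:6
  c2: issue ADD r4<-Add1  regs: r0:Mul1,r1:1,r2:9,r3:4,r4:Add1,r5:6
  c3: issue SUB r1<-Add2  regs: r0:Mul1,r1:Add2,r2:9,r3:4,r4:Add1,r5:6
  c4: CDB Add1=15; issue ADD r4<-Add1  regs: r0:Mul1,r1:Add2,r2:9,r3:4,r4:Add1,r5:6
  c5: CDB Add2=3; issue ADD r2<-Add2  regs: r0:Mul1,r1:3,r2:Add2,r3:4,r4:Add1,r5:6
  c6: CDB Mul1=36  regs: r0:36,r1:3,r2:Add2,r3:4,r4:Add1,r5:6
  c7: CDB Add1=12  regs: r0:36,r1:3,r2:Add2,r3:4,r4:12,r5:6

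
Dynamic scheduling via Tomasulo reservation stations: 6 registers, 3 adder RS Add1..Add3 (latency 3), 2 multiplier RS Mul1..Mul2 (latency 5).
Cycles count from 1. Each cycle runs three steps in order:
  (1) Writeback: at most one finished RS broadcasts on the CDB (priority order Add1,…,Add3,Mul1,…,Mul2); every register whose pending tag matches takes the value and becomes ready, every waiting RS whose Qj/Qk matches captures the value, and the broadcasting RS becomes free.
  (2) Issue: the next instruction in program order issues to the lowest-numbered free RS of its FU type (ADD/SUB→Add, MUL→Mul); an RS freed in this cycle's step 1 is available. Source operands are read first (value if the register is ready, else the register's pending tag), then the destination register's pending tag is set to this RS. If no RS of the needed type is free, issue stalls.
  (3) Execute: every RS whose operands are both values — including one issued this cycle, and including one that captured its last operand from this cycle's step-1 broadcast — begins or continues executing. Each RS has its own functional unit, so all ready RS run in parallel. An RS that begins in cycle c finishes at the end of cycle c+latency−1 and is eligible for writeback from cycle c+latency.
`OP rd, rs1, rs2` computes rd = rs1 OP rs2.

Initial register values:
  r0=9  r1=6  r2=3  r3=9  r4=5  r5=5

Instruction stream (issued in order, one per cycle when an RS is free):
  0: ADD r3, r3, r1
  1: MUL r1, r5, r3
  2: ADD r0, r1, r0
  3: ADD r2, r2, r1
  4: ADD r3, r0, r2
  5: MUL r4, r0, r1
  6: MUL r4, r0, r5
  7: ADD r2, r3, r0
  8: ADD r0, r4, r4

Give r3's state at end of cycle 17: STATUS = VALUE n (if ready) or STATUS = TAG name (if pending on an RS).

  c1: issue ADD r3<-Add1  regs: r0:9,r1:6,r2:3,r3:Add1,r4:5,r5:5
  c2: issue MUL r1<-Mul1  regs: r0:9,r1:Mul1,r2:3,r3:Add1,r4:5,r5:5
  c3: issue ADD r0<-Add2  regs: r0:Add2,r1:Mul1,r2:3,r3:Add1,r4:5,r5:5
  c4: CDB Add1=15; issue ADD r2<-Add1  regs: r0:Add2,r1:Mul1,r2:Add1,r3:15,r4:5,r5:5
  c5: issue ADD r3<-Add3  regs: r0:Add2,r1:Mul1,r2:Add1,r3:Add3,r4:5,r5:5
  c6: issue MUL r4<-Mul2  regs: r0:Add2,r1:Mul1,r2:Add1,r3:Add3,r4:Mul2,r5:5
  c7: stall  regs: r0:Add2,r1:Mul1,r2:Add1,r3:Add3,r4:Mul2,r5:5
  c8: stall  regs: r0:Add2,r1:Mul1,r2:Add1,r3:Add3,r4:Mul2,r5:5
  c9: CDB Mul1=75; issue MUL r4<-Mul1  regs: r0:Add2,r1:75,r2:Add1,r3:Add3,r4:Mul1,r5:5
  c10: stall  regs: r0:Add2,r1:75,r2:Add1,r3:Add3,r4:Mul1,r5:5
  c11: stall  regs: r0:Add2,r1:75,r2:Add1,r3:Add3,r4:Mul1,r5:5
  c12: CDB Add1=78; issue ADD r2<-Add1  regs: r0:Add2,r1:75,r2:Add1,r3:Add3,r4:Mul1,r5:5
  c13: CDB Add2=84; issue ADD r0<-Add2  regs: r0:Add2,r1:75,r2:Add1,r3:Add3,r4:Mul1,r5:5
  c14: -  regs: r0:Add2,r1:75,r2:Add1,r3:Add3,r4:Mul1,r5:5
  c15: -  regs: r0:Add2,r1:75,r2:Add1,r3:Add3,r4:Mul1,r5:5
  c16: CDB Add3=162  regs: r0:Add2,r1:75,r2:Add1,r3:162,r4:Mul1,r5:5
  c17: -  regs: r0:Add2,r1:75,r2:Add1,r3:162,r4:Mul1,r5:5

STATUS = VALUE 162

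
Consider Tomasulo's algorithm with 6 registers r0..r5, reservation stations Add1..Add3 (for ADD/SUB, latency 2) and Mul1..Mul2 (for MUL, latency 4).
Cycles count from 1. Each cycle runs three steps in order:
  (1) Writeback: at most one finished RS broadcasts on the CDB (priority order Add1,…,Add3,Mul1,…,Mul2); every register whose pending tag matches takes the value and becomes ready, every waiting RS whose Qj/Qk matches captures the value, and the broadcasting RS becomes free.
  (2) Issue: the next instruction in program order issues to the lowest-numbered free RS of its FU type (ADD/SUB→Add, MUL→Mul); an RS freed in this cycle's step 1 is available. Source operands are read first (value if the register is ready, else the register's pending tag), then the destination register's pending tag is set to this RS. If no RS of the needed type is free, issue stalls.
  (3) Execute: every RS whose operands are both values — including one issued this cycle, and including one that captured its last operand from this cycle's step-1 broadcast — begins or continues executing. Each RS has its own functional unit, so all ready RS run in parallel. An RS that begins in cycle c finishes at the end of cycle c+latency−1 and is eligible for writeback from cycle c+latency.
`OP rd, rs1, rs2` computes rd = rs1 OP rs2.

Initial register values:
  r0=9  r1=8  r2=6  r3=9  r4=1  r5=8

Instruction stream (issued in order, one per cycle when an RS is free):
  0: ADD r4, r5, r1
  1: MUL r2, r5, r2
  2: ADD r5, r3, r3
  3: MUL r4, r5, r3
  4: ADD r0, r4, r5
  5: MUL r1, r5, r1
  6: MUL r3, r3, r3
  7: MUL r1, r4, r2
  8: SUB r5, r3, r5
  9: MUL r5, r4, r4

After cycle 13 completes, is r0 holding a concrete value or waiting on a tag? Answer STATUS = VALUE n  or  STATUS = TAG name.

STATUS = VALUE 180

  c1: issue ADD r4<-Add1  regs: r0:9,r1:8,r2:6,r3:9,r4:Add1,r5:8
  c2: issue MUL r2<-Mul1  regs: r0:9,r1:8,r2:Mul1,r3:9,r4:Add1,r5:8
  c3: CDB Add1=16; issue ADD r5<-Add1  regs: r0:9,r1:8,r2:Mul1,r3:9,r4:16,r5:Add1
  c4: issue MUL r4<-Mul2  regs: r0:9,r1:8,r2:Mul1,r3:9,r4:Mul2,r5:Add1
  c5: CDB Add1=18; issue ADD r0<-Add1  regs: r0:Add1,r1:8,r2:Mul1,r3:9,r4:Mul2,r5:18
  c6: CDB Mul1=48; issue MUL r1<-Mul1  regs: r0:Add1,r1:Mul1,r2:48,r3:9,r4:Mul2,r5:18
  c7: stall  regs: r0:Add1,r1:Mul1,r2:48,r3:9,r4:Mul2,r5:18
  c8: stall  regs: r0:Add1,r1:Mul1,r2:48,r3:9,r4:Mul2,r5:18
  c9: CDB Mul2=162; issue MUL r3<-Mul2  regs: r0:Add1,r1:Mul1,r2:48,r3:Mul2,r4:162,r5:18
  c10: CDB Mul1=144; issue MUL r1<-Mul1  regs: r0:Add1,r1:Mul1,r2:48,r3:Mul2,r4:162,r5:18
  c11: CDB Add1=180; issue SUB r5<-Add1  regs: r0:180,r1:Mul1,r2:48,r3:Mul2,r4:162,r5:Add1
  c12: stall  regs: r0:180,r1:Mul1,r2:48,r3:Mul2,r4:162,r5:Add1
  c13: CDB Mul2=81; issue MUL r5<-Mul2  regs: r0:180,r1:Mul1,r2:48,r3:81,r4:162,r5:Mul2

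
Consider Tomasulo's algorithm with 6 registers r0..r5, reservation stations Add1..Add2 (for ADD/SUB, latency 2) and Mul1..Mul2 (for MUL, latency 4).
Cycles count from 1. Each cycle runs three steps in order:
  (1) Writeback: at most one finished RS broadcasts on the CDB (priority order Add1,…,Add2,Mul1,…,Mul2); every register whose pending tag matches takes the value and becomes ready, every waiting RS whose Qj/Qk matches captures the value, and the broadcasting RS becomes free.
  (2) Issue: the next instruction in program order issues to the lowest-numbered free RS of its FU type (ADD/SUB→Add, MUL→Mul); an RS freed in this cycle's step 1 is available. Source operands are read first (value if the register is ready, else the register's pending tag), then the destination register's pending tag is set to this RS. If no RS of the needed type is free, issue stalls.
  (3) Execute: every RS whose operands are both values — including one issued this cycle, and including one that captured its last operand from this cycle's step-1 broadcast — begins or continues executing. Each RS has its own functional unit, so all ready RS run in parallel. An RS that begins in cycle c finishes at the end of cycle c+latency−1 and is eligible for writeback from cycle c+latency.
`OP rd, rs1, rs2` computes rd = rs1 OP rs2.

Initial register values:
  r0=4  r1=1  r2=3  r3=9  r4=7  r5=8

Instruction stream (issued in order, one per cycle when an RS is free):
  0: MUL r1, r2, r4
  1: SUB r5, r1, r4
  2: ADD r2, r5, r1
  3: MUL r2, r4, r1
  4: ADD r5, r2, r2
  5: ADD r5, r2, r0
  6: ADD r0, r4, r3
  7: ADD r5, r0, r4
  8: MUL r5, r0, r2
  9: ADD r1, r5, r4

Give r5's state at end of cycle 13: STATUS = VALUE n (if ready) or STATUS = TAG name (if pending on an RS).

  c1: issue MUL r1<-Mul1  regs: r0:4,r1:Mul1,r2:3,r3:9,r4:7,r5:8
  c2: issue SUB r5<-Add1  regs: r0:4,r1:Mul1,r2:3,r3:9,r4:7,r5:Add1
  c3: issue ADD r2<-Add2  regs: r0:4,r1:Mul1,r2:Add2,r3:9,r4:7,r5:Add1
  c4: issue MUL r2<-Mul2  regs: r0:4,r1:Mul1,r2:Mul2,r3:9,r4:7,r5:Add1
  c5: CDB Mul1=21; stall  regs: r0:4,r1:21,r2:Mul2,r3:9,r4:7,r5:Add1
  c6: stall  regs: r0:4,r1:21,r2:Mul2,r3:9,r4:7,r5:Add1
  c7: CDB Add1=14; issue ADD r5<-Add1  regs: r0:4,r1:21,r2:Mul2,r3:9,r4:7,r5:Add1
  c8: stall  regs: r0:4,r1:21,r2:Mul2,r3:9,r4:7,r5:Add1
  c9: CDB Add2=35; issue ADD r5<-Add2  regs: r0:4,r1:21,r2:Mul2,r3:9,r4:7,r5:Add2
  c10: CDB Mul2=147; stall  regs: r0:4,r1:21,r2:147,r3:9,r4:7,r5:Add2
  c11: stall  regs: r0:4,r1:21,r2:147,r3:9,r4:7,r5:Add2
  c12: CDB Add1=294; issue ADD r0<-Add1  regs: r0:Add1,r1:21,r2:147,r3:9,r4:7,r5:Add2
  c13: CDB Add2=151; issue ADD r5<-Add2  regs: r0:Add1,r1:21,r2:147,r3:9,r4:7,r5:Add2

STATUS = TAG Add2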